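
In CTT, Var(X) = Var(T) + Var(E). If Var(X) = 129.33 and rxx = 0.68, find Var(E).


var_true = rxx * var_obs = 0.68 * 129.33 = 87.9444
var_error = var_obs - var_true
var_error = 129.33 - 87.9444
var_error = 41.3856

41.3856


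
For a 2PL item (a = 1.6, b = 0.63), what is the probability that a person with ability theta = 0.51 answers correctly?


a*(theta - b) = 1.6 * (0.51 - 0.63) = -0.192
exp(--0.192) = 1.2117
P = 1 / (1 + 1.2117)
P = 0.4521

0.4521


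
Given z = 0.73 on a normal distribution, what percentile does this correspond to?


CDF(z) = 0.5 * (1 + erf(z/sqrt(2)))
erf(0.5162) = 0.5346
CDF = 0.7673
Percentile rank = 0.7673 * 100 = 76.73

76.73


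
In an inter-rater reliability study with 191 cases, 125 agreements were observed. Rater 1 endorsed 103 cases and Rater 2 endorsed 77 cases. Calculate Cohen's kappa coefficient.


P_o = 125/191 = 0.65445
P_e = (103*77 + 88*114) / 36481 = 0.492393
kappa = (P_o - P_e) / (1 - P_e)
kappa = (0.65445 - 0.492393) / (1 - 0.492393)
kappa = 0.3193

0.3193


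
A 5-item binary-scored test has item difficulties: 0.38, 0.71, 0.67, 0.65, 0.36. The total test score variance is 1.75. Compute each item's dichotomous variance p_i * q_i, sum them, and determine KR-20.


For each item, compute p_i * q_i:
  Item 1: 0.38 * 0.62 = 0.2356
  Item 2: 0.71 * 0.29 = 0.2059
  Item 3: 0.67 * 0.33 = 0.2211
  Item 4: 0.65 * 0.35 = 0.2275
  Item 5: 0.36 * 0.64 = 0.2304
Sum(p_i * q_i) = 0.2356 + 0.2059 + 0.2211 + 0.2275 + 0.2304 = 1.1205
KR-20 = (k/(k-1)) * (1 - Sum(p_i*q_i) / Var_total)
= (5/4) * (1 - 1.1205/1.75)
= 1.25 * 0.3597
KR-20 = 0.4496

0.4496


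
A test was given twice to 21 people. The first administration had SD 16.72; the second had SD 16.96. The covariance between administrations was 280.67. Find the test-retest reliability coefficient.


r = cov(X,Y) / (SD_X * SD_Y)
r = 280.67 / (16.72 * 16.96)
r = 280.67 / 283.5712
r = 0.9898

0.9898


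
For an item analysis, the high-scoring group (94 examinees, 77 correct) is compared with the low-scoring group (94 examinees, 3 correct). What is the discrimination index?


p_upper = 77/94 = 0.8191
p_lower = 3/94 = 0.0319
D = 0.8191 - 0.0319 = 0.7872

0.7872


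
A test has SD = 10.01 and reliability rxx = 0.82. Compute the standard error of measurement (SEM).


SEM = SD * sqrt(1 - rxx)
SEM = 10.01 * sqrt(1 - 0.82)
SEM = 10.01 * sqrt(0.18) = 10.01 * 0.424264
SEM = 4.2469

4.2469


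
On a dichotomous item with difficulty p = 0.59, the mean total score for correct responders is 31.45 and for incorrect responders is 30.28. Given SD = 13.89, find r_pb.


q = 1 - p = 0.41
rpb = ((M1 - M0) / SD) * sqrt(p * q)
rpb = ((31.45 - 30.28) / 13.89) * sqrt(0.59 * 0.41)
rpb = 0.0414

0.0414


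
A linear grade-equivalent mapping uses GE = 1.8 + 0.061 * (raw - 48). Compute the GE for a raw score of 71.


raw - median = 71 - 48 = 23
slope * diff = 0.061 * 23 = 1.403
GE = 1.8 + 1.403
GE = 3.203

3.203


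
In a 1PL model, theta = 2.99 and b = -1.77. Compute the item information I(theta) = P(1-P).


P = 1/(1+exp(-(2.99--1.77))) = 0.9915
I = P*(1-P) = 0.9915 * 0.0085
I = 0.0084

0.0084


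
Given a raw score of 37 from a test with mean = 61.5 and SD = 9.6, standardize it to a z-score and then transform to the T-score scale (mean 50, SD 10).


z = (X - mean) / SD = (37 - 61.5) / 9.6
z = -24.5 / 9.6
z = -2.5521
T-score = T = 50 + 10z
Carry z at full precision (z = -24.5 / 9.6) into the conversion:
T-score = 50 + 10 * (-24.5 / 9.6) = 50 + -245 / 9.6
T-score = 50 + -25.5208
T-score = 24.4792

24.4792


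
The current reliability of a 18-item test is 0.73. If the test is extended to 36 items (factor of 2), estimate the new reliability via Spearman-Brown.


r_new = (n * rxx) / (1 + (n-1) * rxx)
r_new = (2 * 0.73) / (1 + 1 * 0.73)
r_new = 1.46 / 1.73
r_new = 0.8439

0.8439


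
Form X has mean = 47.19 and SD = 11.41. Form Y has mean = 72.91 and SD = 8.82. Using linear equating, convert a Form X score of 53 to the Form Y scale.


slope = SD_Y / SD_X = 8.82 / 11.41 ~ 0.773
intercept = mean_Y - slope * mean_X = 72.91 - (8.82 / 11.41) * 47.19 ~ 36.4318
Y = slope * X + intercept. To avoid rounding drift from the rounded slope/intercept, evaluate the equivalent form Y = mean_Y + SD_Y * (X - mean_X) / SD_X at full precision:
Y = 72.91 + 8.82 * (53 - 47.19) / 11.41
Y = 72.91 + 8.82 * 5.81 / 11.41
Y = 72.91 + 51.2442 / 11.41
Y = 72.91 + 4.4912
Y = 77.4012

77.4012


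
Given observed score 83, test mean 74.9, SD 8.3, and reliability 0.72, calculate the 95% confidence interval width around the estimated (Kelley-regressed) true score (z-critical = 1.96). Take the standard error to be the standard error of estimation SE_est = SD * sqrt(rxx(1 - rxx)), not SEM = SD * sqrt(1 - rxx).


True score estimate = 0.72*83 + 0.28*74.9 = 80.732
SE_est = SD * sqrt(rxx * (1 - rxx)) = 8.3 * sqrt(0.72 * 0.28) = 8.3 * sqrt(0.2016) = 3.726691
CI = T_est +/- z * SE_est, so width = 2 * z * SE_est = 2 * 1.96 * 3.726691
Width = 14.6086

14.6086


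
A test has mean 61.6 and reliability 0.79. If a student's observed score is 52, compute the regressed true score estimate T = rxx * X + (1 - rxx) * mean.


T_est = rxx * X + (1 - rxx) * mean
T_est = 0.79 * 52 + 0.21 * 61.6
T_est = 41.08 + 12.936
T_est = 54.016

54.016


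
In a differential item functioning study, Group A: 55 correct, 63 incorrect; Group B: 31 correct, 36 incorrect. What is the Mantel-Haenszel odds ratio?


Odds_A = 55/63 = 0.873
Odds_B = 31/36 = 0.8611
OR = Odds_A / Odds_B = 0.873 / 0.8611
Exactly, OR = (55 * 36) / (63 * 31) = 1980 / 1953
OR = 1.0138

1.0138


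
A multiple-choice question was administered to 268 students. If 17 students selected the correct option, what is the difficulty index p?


Item difficulty p = number correct / total examinees
p = 17 / 268
p = 0.0634

0.0634


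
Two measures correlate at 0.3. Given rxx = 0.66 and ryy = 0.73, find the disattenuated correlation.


r_corrected = rxy / sqrt(rxx * ryy)
= 0.3 / sqrt(0.66 * 0.73)
= 0.3 / sqrt(0.4818)
= 0.3 / 0.694118
r_corrected = 0.4322

0.4322


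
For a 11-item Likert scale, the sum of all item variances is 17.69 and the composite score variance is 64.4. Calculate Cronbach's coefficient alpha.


alpha = (k/(k-1)) * (1 - sum(si^2)/s_total^2)
= (11/10) * (1 - 17.69/64.4)
alpha = 0.7978

0.7978


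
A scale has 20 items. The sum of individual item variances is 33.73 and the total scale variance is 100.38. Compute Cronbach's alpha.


alpha = (k/(k-1)) * (1 - sum(si^2)/s_total^2)
= (20/19) * (1 - 33.73/100.38)
alpha = 0.6989

0.6989


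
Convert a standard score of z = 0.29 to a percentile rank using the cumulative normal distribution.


CDF(z) = 0.5 * (1 + erf(z/sqrt(2)))
erf(0.2051) = 0.2282
CDF = 0.6141
Percentile rank = 0.6141 * 100 = 61.41

61.41


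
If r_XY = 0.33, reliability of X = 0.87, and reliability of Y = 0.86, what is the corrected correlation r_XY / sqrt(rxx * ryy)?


r_corrected = rxy / sqrt(rxx * ryy)
= 0.33 / sqrt(0.87 * 0.86)
= 0.33 / sqrt(0.7482)
= 0.33 / 0.864986
r_corrected = 0.3815

0.3815


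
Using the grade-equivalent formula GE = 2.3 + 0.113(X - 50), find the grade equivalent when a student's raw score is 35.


raw - median = 35 - 50 = -15
slope * diff = 0.113 * -15 = -1.695
GE = 2.3 + -1.695
GE = 0.605

0.605


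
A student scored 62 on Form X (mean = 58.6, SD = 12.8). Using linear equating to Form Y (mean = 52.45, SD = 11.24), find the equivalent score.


slope = SD_Y / SD_X = 11.24 / 12.8 ~ 0.8781
intercept = mean_Y - slope * mean_X = 52.45 - (11.24 / 12.8) * 58.6 ~ 0.9919
Y = slope * X + intercept. To avoid rounding drift from the rounded slope/intercept, evaluate the equivalent form Y = mean_Y + SD_Y * (X - mean_X) / SD_X at full precision:
Y = 52.45 + 11.24 * (62 - 58.6) / 12.8
Y = 52.45 + 11.24 * 3.4 / 12.8
Y = 52.45 + 38.216 / 12.8
Y = 52.45 + 2.9856
Y = 55.4356

55.4356


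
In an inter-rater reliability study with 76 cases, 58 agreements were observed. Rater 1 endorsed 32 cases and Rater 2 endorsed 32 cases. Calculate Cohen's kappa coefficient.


P_o = 58/76 = 0.763158
P_e = (32*32 + 44*44) / 5776 = 0.512465
kappa = (P_o - P_e) / (1 - P_e)
kappa = (0.763158 - 0.512465) / (1 - 0.512465)
kappa = 0.5142

0.5142


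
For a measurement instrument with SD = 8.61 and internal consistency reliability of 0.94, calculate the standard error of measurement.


SEM = SD * sqrt(1 - rxx)
SEM = 8.61 * sqrt(1 - 0.94)
SEM = 8.61 * sqrt(0.06) = 8.61 * 0.244949
SEM = 2.109

2.109


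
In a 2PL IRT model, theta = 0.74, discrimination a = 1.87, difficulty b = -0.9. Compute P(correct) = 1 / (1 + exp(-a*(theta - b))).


a*(theta - b) = 1.87 * (0.74 - -0.9) = 3.0668
exp(-3.0668) = 0.0466
P = 1 / (1 + 0.0466)
P = 0.9555

0.9555


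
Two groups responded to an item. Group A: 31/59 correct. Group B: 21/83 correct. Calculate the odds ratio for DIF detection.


Odds_A = 31/28 = 1.1071
Odds_B = 21/62 = 0.3387
OR = Odds_A / Odds_B = 1.1071 / 0.3387
Exactly, OR = (31 * 62) / (28 * 21) = 1922 / 588
OR = 3.2687

3.2687


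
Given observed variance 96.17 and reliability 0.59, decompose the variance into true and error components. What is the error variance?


var_true = rxx * var_obs = 0.59 * 96.17 = 56.7403
var_error = var_obs - var_true
var_error = 96.17 - 56.7403
var_error = 39.4297

39.4297


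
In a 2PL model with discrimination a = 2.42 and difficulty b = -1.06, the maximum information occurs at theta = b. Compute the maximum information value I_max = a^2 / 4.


For 2PL, max info at theta = b = -1.06
I_max = a^2 / 4 = 2.42^2 / 4
= 5.8564 / 4
I_max = 1.4641

1.4641


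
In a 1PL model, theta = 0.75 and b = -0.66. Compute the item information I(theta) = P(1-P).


P = 1/(1+exp(-(0.75--0.66))) = 0.8038
I = P*(1-P) = 0.8038 * 0.1962
I = 0.1577

0.1577


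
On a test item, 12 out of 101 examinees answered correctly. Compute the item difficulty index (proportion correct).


Item difficulty p = number correct / total examinees
p = 12 / 101
p = 0.1188

0.1188


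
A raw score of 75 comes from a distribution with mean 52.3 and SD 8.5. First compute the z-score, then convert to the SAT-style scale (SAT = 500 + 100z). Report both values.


z = (X - mean) / SD = (75 - 52.3) / 8.5
z = 22.7 / 8.5
z = 2.6706
SAT-scale = SAT = 500 + 100z
Carry z at full precision (z = 22.7 / 8.5) into the conversion:
SAT-scale = 500 + 100 * (22.7 / 8.5) = 500 + 2270 / 8.5
SAT-scale = 500 + 267.0588
SAT-scale = 767.0588

767.0588


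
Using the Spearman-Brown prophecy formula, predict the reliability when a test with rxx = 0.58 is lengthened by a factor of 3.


r_new = (n * rxx) / (1 + (n-1) * rxx)
r_new = (3 * 0.58) / (1 + 2 * 0.58)
r_new = 1.74 / 2.16
r_new = 0.8056

0.8056


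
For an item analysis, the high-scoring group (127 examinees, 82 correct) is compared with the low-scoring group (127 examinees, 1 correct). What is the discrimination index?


p_upper = 82/127 = 0.6457
p_lower = 1/127 = 0.0079
D = 0.6457 - 0.0079 = 0.6378

0.6378


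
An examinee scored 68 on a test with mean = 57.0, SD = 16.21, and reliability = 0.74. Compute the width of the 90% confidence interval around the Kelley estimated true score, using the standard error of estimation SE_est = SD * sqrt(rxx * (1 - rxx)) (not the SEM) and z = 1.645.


True score estimate = 0.74*68 + 0.26*57.0 = 65.14
SE_est = SD * sqrt(rxx * (1 - rxx)) = 16.21 * sqrt(0.74 * 0.26) = 16.21 * sqrt(0.1924) = 7.110261
CI = T_est +/- z * SE_est, so width = 2 * z * SE_est = 2 * 1.645 * 7.110261
Width = 23.3928

23.3928


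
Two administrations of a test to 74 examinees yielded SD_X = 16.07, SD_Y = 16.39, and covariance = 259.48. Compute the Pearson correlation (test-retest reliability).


r = cov(X,Y) / (SD_X * SD_Y)
r = 259.48 / (16.07 * 16.39)
r = 259.48 / 263.3873
r = 0.9852

0.9852


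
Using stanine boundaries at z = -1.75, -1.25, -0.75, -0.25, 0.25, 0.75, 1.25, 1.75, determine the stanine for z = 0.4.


Stanine boundaries: [-1.75, -1.25, -0.75, -0.25, 0.25, 0.75, 1.25, 1.75]
z = 0.4
Check each boundary:
  z >= -1.75 -> could be stanine 2
  z >= -1.25 -> could be stanine 3
  z >= -0.75 -> could be stanine 4
  z >= -0.25 -> could be stanine 5
  z >= 0.25 -> could be stanine 6
  z < 0.75
  z < 1.25
  z < 1.75
Highest qualifying boundary gives stanine = 6

6


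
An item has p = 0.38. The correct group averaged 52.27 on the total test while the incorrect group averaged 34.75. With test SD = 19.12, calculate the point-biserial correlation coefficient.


q = 1 - p = 0.62
rpb = ((M1 - M0) / SD) * sqrt(p * q)
rpb = ((52.27 - 34.75) / 19.12) * sqrt(0.38 * 0.62)
rpb = 0.4448

0.4448


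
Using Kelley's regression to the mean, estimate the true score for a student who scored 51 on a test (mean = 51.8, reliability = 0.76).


T_est = rxx * X + (1 - rxx) * mean
T_est = 0.76 * 51 + 0.24 * 51.8
T_est = 38.76 + 12.432
T_est = 51.192

51.192


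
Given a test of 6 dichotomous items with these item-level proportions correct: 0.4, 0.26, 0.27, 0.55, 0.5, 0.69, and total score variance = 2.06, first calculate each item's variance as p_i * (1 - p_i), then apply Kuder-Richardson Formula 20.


For each item, compute p_i * q_i:
  Item 1: 0.4 * 0.6 = 0.24
  Item 2: 0.26 * 0.74 = 0.1924
  Item 3: 0.27 * 0.73 = 0.1971
  Item 4: 0.55 * 0.45 = 0.2475
  Item 5: 0.5 * 0.5 = 0.25
  Item 6: 0.69 * 0.31 = 0.2139
Sum(p_i * q_i) = 0.24 + 0.1924 + 0.1971 + 0.2475 + 0.25 + 0.2139 = 1.3409
KR-20 = (k/(k-1)) * (1 - Sum(p_i*q_i) / Var_total)
= (6/5) * (1 - 1.3409/2.06)
= 1.2 * 0.3491
KR-20 = 0.4189

0.4189


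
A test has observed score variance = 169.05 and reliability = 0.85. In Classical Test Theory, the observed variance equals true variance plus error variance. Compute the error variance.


var_true = rxx * var_obs = 0.85 * 169.05 = 143.6925
var_error = var_obs - var_true
var_error = 169.05 - 143.6925
var_error = 25.3575

25.3575


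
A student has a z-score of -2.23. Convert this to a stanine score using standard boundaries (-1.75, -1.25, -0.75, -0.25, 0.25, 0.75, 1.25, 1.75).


Stanine boundaries: [-1.75, -1.25, -0.75, -0.25, 0.25, 0.75, 1.25, 1.75]
z = -2.23
Check each boundary:
  z < -1.75
  z < -1.25
  z < -0.75
  z < -0.25
  z < 0.25
  z < 0.75
  z < 1.25
  z < 1.75
Highest qualifying boundary gives stanine = 1

1


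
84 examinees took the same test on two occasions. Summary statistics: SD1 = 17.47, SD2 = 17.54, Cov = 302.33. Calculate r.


r = cov(X,Y) / (SD_X * SD_Y)
r = 302.33 / (17.47 * 17.54)
r = 302.33 / 306.4238
r = 0.9866

0.9866


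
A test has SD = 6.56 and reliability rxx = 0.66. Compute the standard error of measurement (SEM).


SEM = SD * sqrt(1 - rxx)
SEM = 6.56 * sqrt(1 - 0.66)
SEM = 6.56 * sqrt(0.34) = 6.56 * 0.583095
SEM = 3.8251

3.8251


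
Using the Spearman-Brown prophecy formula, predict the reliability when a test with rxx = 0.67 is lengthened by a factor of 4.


r_new = (n * rxx) / (1 + (n-1) * rxx)
r_new = (4 * 0.67) / (1 + 3 * 0.67)
r_new = 2.68 / 3.01
r_new = 0.8904

0.8904


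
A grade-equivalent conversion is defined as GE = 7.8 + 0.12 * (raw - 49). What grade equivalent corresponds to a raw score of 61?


raw - median = 61 - 49 = 12
slope * diff = 0.12 * 12 = 1.44
GE = 7.8 + 1.44
GE = 9.24

9.24


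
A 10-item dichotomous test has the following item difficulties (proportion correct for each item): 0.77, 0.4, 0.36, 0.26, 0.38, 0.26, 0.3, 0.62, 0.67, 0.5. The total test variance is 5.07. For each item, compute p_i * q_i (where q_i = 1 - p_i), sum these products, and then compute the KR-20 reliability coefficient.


For each item, compute p_i * q_i:
  Item 1: 0.77 * 0.23 = 0.1771
  Item 2: 0.4 * 0.6 = 0.24
  Item 3: 0.36 * 0.64 = 0.2304
  Item 4: 0.26 * 0.74 = 0.1924
  Item 5: 0.38 * 0.62 = 0.2356
  Item 6: 0.26 * 0.74 = 0.1924
  Item 7: 0.3 * 0.7 = 0.21
  Item 8: 0.62 * 0.38 = 0.2356
  Item 9: 0.67 * 0.33 = 0.2211
  Item 10: 0.5 * 0.5 = 0.25
Sum(p_i * q_i) = 0.1771 + 0.24 + 0.2304 + 0.1924 + 0.2356 + 0.1924 + 0.21 + 0.2356 + 0.2211 + 0.25 = 2.1846
KR-20 = (k/(k-1)) * (1 - Sum(p_i*q_i) / Var_total)
= (10/9) * (1 - 2.1846/5.07)
= 1.1111 * 0.5691
KR-20 = 0.6323

0.6323


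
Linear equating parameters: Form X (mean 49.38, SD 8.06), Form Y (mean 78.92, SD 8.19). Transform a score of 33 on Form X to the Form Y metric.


slope = SD_Y / SD_X = 8.19 / 8.06 ~ 1.0161
intercept = mean_Y - slope * mean_X = 78.92 - (8.19 / 8.06) * 49.38 ~ 28.7435
Y = slope * X + intercept. To avoid rounding drift from the rounded slope/intercept, evaluate the equivalent form Y = mean_Y + SD_Y * (X - mean_X) / SD_X at full precision:
Y = 78.92 + 8.19 * (33 - 49.38) / 8.06
Y = 78.92 - 8.19 * 16.38 / 8.06
Y = 78.92 - 134.1522 / 8.06
Y = 78.92 - 16.6442
Y = 62.2758

62.2758


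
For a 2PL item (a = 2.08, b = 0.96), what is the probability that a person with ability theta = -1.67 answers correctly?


a*(theta - b) = 2.08 * (-1.67 - 0.96) = -5.4704
exp(--5.4704) = 237.5552
P = 1 / (1 + 237.5552)
P = 0.0042

0.0042


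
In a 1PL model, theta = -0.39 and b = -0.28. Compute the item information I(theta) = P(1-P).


P = 1/(1+exp(-(-0.39--0.28))) = 0.4725
I = P*(1-P) = 0.4725 * 0.5275
I = 0.2492

0.2492


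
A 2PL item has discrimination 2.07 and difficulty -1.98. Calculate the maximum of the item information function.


For 2PL, max info at theta = b = -1.98
I_max = a^2 / 4 = 2.07^2 / 4
= 4.2849 / 4
I_max = 1.0712

1.0712


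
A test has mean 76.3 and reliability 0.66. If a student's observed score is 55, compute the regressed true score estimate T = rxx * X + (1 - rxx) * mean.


T_est = rxx * X + (1 - rxx) * mean
T_est = 0.66 * 55 + 0.34 * 76.3
T_est = 36.3 + 25.942
T_est = 62.242

62.242


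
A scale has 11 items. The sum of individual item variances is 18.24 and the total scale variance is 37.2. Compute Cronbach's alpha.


alpha = (k/(k-1)) * (1 - sum(si^2)/s_total^2)
= (11/10) * (1 - 18.24/37.2)
alpha = 0.5606

0.5606


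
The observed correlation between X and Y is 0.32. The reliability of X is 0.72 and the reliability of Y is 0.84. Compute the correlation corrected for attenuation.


r_corrected = rxy / sqrt(rxx * ryy)
= 0.32 / sqrt(0.72 * 0.84)
= 0.32 / sqrt(0.6048)
= 0.32 / 0.777689
r_corrected = 0.4115

0.4115


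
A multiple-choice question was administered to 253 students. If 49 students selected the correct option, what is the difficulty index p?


Item difficulty p = number correct / total examinees
p = 49 / 253
p = 0.1937

0.1937


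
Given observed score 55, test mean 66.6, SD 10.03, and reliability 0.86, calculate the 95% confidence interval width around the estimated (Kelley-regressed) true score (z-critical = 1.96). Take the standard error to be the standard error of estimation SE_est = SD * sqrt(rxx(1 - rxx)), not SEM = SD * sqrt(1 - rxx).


True score estimate = 0.86*55 + 0.14*66.6 = 56.624
SE_est = SD * sqrt(rxx * (1 - rxx)) = 10.03 * sqrt(0.86 * 0.14) = 10.03 * sqrt(0.1204) = 3.48028
CI = T_est +/- z * SE_est, so width = 2 * z * SE_est = 2 * 1.96 * 3.48028
Width = 13.6427

13.6427


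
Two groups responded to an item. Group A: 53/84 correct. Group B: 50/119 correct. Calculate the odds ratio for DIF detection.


Odds_A = 53/31 = 1.7097
Odds_B = 50/69 = 0.7246
OR = Odds_A / Odds_B = 1.7097 / 0.7246
Exactly, OR = (53 * 69) / (31 * 50) = 3657 / 1550
OR = 2.3594

2.3594


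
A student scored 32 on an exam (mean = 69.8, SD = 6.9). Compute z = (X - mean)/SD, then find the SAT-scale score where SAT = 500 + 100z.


z = (X - mean) / SD = (32 - 69.8) / 6.9
z = -37.8 / 6.9
z = -5.4783
SAT-scale = SAT = 500 + 100z
Carry z at full precision (z = -37.8 / 6.9) into the conversion:
SAT-scale = 500 + 100 * (-37.8 / 6.9) = 500 + -3780 / 6.9
SAT-scale = 500 + -547.8261
SAT-scale = -47.8261

-47.8261


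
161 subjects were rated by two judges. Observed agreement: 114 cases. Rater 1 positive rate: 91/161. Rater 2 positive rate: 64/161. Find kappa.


P_o = 114/161 = 0.708075
P_e = (91*64 + 70*97) / 25921 = 0.486632
kappa = (P_o - P_e) / (1 - P_e)
kappa = (0.708075 - 0.486632) / (1 - 0.486632)
kappa = 0.4314

0.4314


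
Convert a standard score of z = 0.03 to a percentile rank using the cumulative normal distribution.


CDF(z) = 0.5 * (1 + erf(z/sqrt(2)))
erf(0.0212) = 0.0239
CDF = 0.512
Percentile rank = 0.512 * 100 = 51.2

51.2


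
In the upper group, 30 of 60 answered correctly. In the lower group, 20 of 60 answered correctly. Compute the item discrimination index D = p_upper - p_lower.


p_upper = 30/60 = 0.5
p_lower = 20/60 = 0.3333
D = 0.5 - 0.3333 = 0.1667

0.1667


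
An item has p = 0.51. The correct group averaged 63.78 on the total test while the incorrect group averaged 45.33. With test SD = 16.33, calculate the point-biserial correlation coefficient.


q = 1 - p = 0.49
rpb = ((M1 - M0) / SD) * sqrt(p * q)
rpb = ((63.78 - 45.33) / 16.33) * sqrt(0.51 * 0.49)
rpb = 0.5648

0.5648


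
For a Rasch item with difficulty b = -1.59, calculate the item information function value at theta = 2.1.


P = 1/(1+exp(-(2.1--1.59))) = 0.9756
I = P*(1-P) = 0.9756 * 0.0244
I = 0.0238

0.0238


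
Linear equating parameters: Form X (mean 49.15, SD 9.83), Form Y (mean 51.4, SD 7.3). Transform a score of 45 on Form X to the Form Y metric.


slope = SD_Y / SD_X = 7.3 / 9.83 ~ 0.7426
intercept = mean_Y - slope * mean_X = 51.4 - (7.3 / 9.83) * 49.15 ~ 14.9
Y = slope * X + intercept. To avoid rounding drift from the rounded slope/intercept, evaluate the equivalent form Y = mean_Y + SD_Y * (X - mean_X) / SD_X at full precision:
Y = 51.4 + 7.3 * (45 - 49.15) / 9.83
Y = 51.4 - 7.3 * 4.15 / 9.83
Y = 51.4 - 30.295 / 9.83
Y = 51.4 - 3.0819
Y = 48.3181

48.3181


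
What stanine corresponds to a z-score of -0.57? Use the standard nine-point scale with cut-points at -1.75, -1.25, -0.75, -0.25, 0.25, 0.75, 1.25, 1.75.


Stanine boundaries: [-1.75, -1.25, -0.75, -0.25, 0.25, 0.75, 1.25, 1.75]
z = -0.57
Check each boundary:
  z >= -1.75 -> could be stanine 2
  z >= -1.25 -> could be stanine 3
  z >= -0.75 -> could be stanine 4
  z < -0.25
  z < 0.25
  z < 0.75
  z < 1.25
  z < 1.75
Highest qualifying boundary gives stanine = 4

4


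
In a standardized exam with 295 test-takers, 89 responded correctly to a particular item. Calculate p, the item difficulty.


Item difficulty p = number correct / total examinees
p = 89 / 295
p = 0.3017

0.3017


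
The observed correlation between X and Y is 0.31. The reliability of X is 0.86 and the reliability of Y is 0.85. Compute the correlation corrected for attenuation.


r_corrected = rxy / sqrt(rxx * ryy)
= 0.31 / sqrt(0.86 * 0.85)
= 0.31 / sqrt(0.731)
= 0.31 / 0.854985
r_corrected = 0.3626

0.3626


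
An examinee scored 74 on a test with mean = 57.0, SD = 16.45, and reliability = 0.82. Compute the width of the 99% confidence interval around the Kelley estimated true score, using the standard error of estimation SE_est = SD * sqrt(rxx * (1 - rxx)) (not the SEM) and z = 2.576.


True score estimate = 0.82*74 + 0.18*57.0 = 70.94
SE_est = SD * sqrt(rxx * (1 - rxx)) = 16.45 * sqrt(0.82 * 0.18) = 16.45 * sqrt(0.1476) = 6.319884
CI = T_est +/- z * SE_est, so width = 2 * z * SE_est = 2 * 2.576 * 6.319884
Width = 32.56

32.56


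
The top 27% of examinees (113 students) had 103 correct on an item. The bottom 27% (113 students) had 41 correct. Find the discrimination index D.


p_upper = 103/113 = 0.9115
p_lower = 41/113 = 0.3628
D = 0.9115 - 0.3628 = 0.5487

0.5487


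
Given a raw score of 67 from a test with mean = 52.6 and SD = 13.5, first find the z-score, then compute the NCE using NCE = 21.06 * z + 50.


z = (X - mean) / SD = (67 - 52.6) / 13.5
z = 14.4 / 13.5
z = 1.0667
NCE = NCE = 21.06z + 50
Carry z at full precision (z = 14.4 / 13.5) into the conversion:
NCE = 21.06 * (14.4 / 13.5) + 50 = 303.264 / 13.5 + 50
NCE = 22.464 + 50
NCE = 72.464

72.464


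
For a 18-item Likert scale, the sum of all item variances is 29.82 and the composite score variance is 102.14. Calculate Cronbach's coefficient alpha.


alpha = (k/(k-1)) * (1 - sum(si^2)/s_total^2)
= (18/17) * (1 - 29.82/102.14)
alpha = 0.7497

0.7497


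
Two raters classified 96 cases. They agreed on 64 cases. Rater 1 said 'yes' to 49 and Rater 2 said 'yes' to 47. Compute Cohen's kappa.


P_o = 64/96 = 0.666667
P_e = (49*47 + 47*49) / 9216 = 0.499783
kappa = (P_o - P_e) / (1 - P_e)
kappa = (0.666667 - 0.499783) / (1 - 0.499783)
kappa = 0.3336

0.3336


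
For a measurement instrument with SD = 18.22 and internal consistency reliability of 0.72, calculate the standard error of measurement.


SEM = SD * sqrt(1 - rxx)
SEM = 18.22 * sqrt(1 - 0.72)
SEM = 18.22 * sqrt(0.28) = 18.22 * 0.52915
SEM = 9.6411

9.6411


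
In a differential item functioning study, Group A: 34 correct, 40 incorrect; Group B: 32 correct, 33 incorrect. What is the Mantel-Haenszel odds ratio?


Odds_A = 34/40 = 0.85
Odds_B = 32/33 = 0.9697
OR = Odds_A / Odds_B = 0.85 / 0.9697
Exactly, OR = (34 * 33) / (40 * 32) = 1122 / 1280
OR = 0.8766

0.8766


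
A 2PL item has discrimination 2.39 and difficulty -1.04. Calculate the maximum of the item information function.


For 2PL, max info at theta = b = -1.04
I_max = a^2 / 4 = 2.39^2 / 4
= 5.7121 / 4
I_max = 1.428

1.428


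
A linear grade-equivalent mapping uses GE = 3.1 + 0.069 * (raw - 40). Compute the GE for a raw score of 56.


raw - median = 56 - 40 = 16
slope * diff = 0.069 * 16 = 1.104
GE = 3.1 + 1.104
GE = 4.204

4.204


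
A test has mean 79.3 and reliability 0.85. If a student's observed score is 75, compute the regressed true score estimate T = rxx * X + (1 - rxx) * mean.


T_est = rxx * X + (1 - rxx) * mean
T_est = 0.85 * 75 + 0.15 * 79.3
T_est = 63.75 + 11.895
T_est = 75.645

75.645


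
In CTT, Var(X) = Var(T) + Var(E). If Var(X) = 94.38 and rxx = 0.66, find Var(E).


var_true = rxx * var_obs = 0.66 * 94.38 = 62.2908
var_error = var_obs - var_true
var_error = 94.38 - 62.2908
var_error = 32.0892

32.0892


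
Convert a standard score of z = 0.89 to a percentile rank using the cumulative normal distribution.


CDF(z) = 0.5 * (1 + erf(z/sqrt(2)))
erf(0.6293) = 0.6265
CDF = 0.8133
Percentile rank = 0.8133 * 100 = 81.33

81.33


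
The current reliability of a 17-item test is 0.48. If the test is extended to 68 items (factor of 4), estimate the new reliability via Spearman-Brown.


r_new = (n * rxx) / (1 + (n-1) * rxx)
r_new = (4 * 0.48) / (1 + 3 * 0.48)
r_new = 1.92 / 2.44
r_new = 0.7869

0.7869


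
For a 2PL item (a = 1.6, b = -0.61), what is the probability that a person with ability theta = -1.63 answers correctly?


a*(theta - b) = 1.6 * (-1.63 - -0.61) = -1.632
exp(--1.632) = 5.1141
P = 1 / (1 + 5.1141)
P = 0.1636

0.1636


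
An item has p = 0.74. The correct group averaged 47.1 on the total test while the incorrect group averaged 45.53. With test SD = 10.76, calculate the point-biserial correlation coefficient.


q = 1 - p = 0.26
rpb = ((M1 - M0) / SD) * sqrt(p * q)
rpb = ((47.1 - 45.53) / 10.76) * sqrt(0.74 * 0.26)
rpb = 0.064

0.064


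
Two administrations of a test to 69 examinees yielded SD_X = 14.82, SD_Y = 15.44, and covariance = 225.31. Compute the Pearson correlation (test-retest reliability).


r = cov(X,Y) / (SD_X * SD_Y)
r = 225.31 / (14.82 * 15.44)
r = 225.31 / 228.8208
r = 0.9847

0.9847


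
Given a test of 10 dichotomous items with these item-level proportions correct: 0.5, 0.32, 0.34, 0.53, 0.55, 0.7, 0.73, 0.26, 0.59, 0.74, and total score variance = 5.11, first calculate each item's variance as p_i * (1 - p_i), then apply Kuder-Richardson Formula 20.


For each item, compute p_i * q_i:
  Item 1: 0.5 * 0.5 = 0.25
  Item 2: 0.32 * 0.68 = 0.2176
  Item 3: 0.34 * 0.66 = 0.2244
  Item 4: 0.53 * 0.47 = 0.2491
  Item 5: 0.55 * 0.45 = 0.2475
  Item 6: 0.7 * 0.3 = 0.21
  Item 7: 0.73 * 0.27 = 0.1971
  Item 8: 0.26 * 0.74 = 0.1924
  Item 9: 0.59 * 0.41 = 0.2419
  Item 10: 0.74 * 0.26 = 0.1924
Sum(p_i * q_i) = 0.25 + 0.2176 + 0.2244 + 0.2491 + 0.2475 + 0.21 + 0.1971 + 0.1924 + 0.2419 + 0.1924 = 2.2224
KR-20 = (k/(k-1)) * (1 - Sum(p_i*q_i) / Var_total)
= (10/9) * (1 - 2.2224/5.11)
= 1.1111 * 0.5651
KR-20 = 0.6279

0.6279


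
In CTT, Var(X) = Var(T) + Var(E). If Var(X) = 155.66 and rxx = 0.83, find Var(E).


var_true = rxx * var_obs = 0.83 * 155.66 = 129.1978
var_error = var_obs - var_true
var_error = 155.66 - 129.1978
var_error = 26.4622

26.4622


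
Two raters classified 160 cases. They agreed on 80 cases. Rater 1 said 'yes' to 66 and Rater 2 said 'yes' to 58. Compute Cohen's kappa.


P_o = 80/160 = 0.5
P_e = (66*58 + 94*102) / 25600 = 0.524062
kappa = (P_o - P_e) / (1 - P_e)
kappa = (0.5 - 0.524062) / (1 - 0.524062)
kappa = -0.0506

-0.0506


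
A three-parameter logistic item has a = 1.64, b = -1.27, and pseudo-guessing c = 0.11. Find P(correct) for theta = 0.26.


logit = 1.64*(0.26 - -1.27) = 2.5092
P* = 1/(1 + exp(-2.5092)) = 0.9248
P = 0.11 + (1 - 0.11) * 0.9248
P = 0.9331

0.9331


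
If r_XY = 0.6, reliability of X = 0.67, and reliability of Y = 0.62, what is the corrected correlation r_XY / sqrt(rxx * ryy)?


r_corrected = rxy / sqrt(rxx * ryy)
= 0.6 / sqrt(0.67 * 0.62)
= 0.6 / sqrt(0.4154)
= 0.6 / 0.644515
r_corrected = 0.9309

0.9309


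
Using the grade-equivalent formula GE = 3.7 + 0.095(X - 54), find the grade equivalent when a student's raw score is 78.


raw - median = 78 - 54 = 24
slope * diff = 0.095 * 24 = 2.28
GE = 3.7 + 2.28
GE = 5.98

5.98


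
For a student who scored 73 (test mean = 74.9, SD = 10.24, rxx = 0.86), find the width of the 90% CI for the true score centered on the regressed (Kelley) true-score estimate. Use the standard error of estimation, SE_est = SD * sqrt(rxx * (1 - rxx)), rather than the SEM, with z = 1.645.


True score estimate = 0.86*73 + 0.14*74.9 = 73.266
SE_est = SD * sqrt(rxx * (1 - rxx)) = 10.24 * sqrt(0.86 * 0.14) = 10.24 * sqrt(0.1204) = 3.553147
CI = T_est +/- z * SE_est, so width = 2 * z * SE_est = 2 * 1.645 * 3.553147
Width = 11.6899

11.6899


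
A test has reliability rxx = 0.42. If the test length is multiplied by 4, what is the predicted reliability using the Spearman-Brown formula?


r_new = (n * rxx) / (1 + (n-1) * rxx)
r_new = (4 * 0.42) / (1 + 3 * 0.42)
r_new = 1.68 / 2.26
r_new = 0.7434

0.7434


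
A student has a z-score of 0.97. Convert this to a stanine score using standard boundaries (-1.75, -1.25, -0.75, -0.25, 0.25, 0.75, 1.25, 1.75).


Stanine boundaries: [-1.75, -1.25, -0.75, -0.25, 0.25, 0.75, 1.25, 1.75]
z = 0.97
Check each boundary:
  z >= -1.75 -> could be stanine 2
  z >= -1.25 -> could be stanine 3
  z >= -0.75 -> could be stanine 4
  z >= -0.25 -> could be stanine 5
  z >= 0.25 -> could be stanine 6
  z >= 0.75 -> could be stanine 7
  z < 1.25
  z < 1.75
Highest qualifying boundary gives stanine = 7

7


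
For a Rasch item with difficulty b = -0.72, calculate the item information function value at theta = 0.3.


P = 1/(1+exp(-(0.3--0.72))) = 0.735
I = P*(1-P) = 0.735 * 0.265
I = 0.1948

0.1948


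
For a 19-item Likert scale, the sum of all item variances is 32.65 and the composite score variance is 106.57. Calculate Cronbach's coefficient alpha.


alpha = (k/(k-1)) * (1 - sum(si^2)/s_total^2)
= (19/18) * (1 - 32.65/106.57)
alpha = 0.7322

0.7322


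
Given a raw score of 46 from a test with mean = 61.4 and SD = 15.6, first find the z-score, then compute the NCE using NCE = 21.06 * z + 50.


z = (X - mean) / SD = (46 - 61.4) / 15.6
z = -15.4 / 15.6
z = -0.9872
NCE = NCE = 21.06z + 50
Carry z at full precision (z = -15.4 / 15.6) into the conversion:
NCE = 21.06 * (-15.4 / 15.6) + 50 = -324.324 / 15.6 + 50
NCE = -20.79 + 50
NCE = 29.21

29.21


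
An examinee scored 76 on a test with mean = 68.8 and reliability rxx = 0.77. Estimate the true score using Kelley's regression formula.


T_est = rxx * X + (1 - rxx) * mean
T_est = 0.77 * 76 + 0.23 * 68.8
T_est = 58.52 + 15.824
T_est = 74.344

74.344


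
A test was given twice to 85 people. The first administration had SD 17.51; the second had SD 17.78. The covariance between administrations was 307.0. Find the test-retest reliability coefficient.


r = cov(X,Y) / (SD_X * SD_Y)
r = 307.0 / (17.51 * 17.78)
r = 307.0 / 311.3278
r = 0.9861

0.9861


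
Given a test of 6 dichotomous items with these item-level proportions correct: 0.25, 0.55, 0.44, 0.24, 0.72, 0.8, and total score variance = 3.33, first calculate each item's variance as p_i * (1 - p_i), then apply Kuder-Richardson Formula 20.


For each item, compute p_i * q_i:
  Item 1: 0.25 * 0.75 = 0.1875
  Item 2: 0.55 * 0.45 = 0.2475
  Item 3: 0.44 * 0.56 = 0.2464
  Item 4: 0.24 * 0.76 = 0.1824
  Item 5: 0.72 * 0.28 = 0.2016
  Item 6: 0.8 * 0.2 = 0.16
Sum(p_i * q_i) = 0.1875 + 0.2475 + 0.2464 + 0.1824 + 0.2016 + 0.16 = 1.2254
KR-20 = (k/(k-1)) * (1 - Sum(p_i*q_i) / Var_total)
= (6/5) * (1 - 1.2254/3.33)
= 1.2 * 0.632
KR-20 = 0.7584

0.7584


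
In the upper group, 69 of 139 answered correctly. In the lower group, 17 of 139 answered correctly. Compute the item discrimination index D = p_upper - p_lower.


p_upper = 69/139 = 0.4964
p_lower = 17/139 = 0.1223
D = 0.4964 - 0.1223 = 0.3741

0.3741


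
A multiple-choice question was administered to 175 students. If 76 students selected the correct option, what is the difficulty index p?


Item difficulty p = number correct / total examinees
p = 76 / 175
p = 0.4343

0.4343


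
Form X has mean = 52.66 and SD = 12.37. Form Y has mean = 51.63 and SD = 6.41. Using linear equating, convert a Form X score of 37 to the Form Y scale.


slope = SD_Y / SD_X = 6.41 / 12.37 ~ 0.5182
intercept = mean_Y - slope * mean_X = 51.63 - (6.41 / 12.37) * 52.66 ~ 24.3422
Y = slope * X + intercept. To avoid rounding drift from the rounded slope/intercept, evaluate the equivalent form Y = mean_Y + SD_Y * (X - mean_X) / SD_X at full precision:
Y = 51.63 + 6.41 * (37 - 52.66) / 12.37
Y = 51.63 - 6.41 * 15.66 / 12.37
Y = 51.63 - 100.3806 / 12.37
Y = 51.63 - 8.1148
Y = 43.5152

43.5152


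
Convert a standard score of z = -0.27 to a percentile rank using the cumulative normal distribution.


CDF(z) = 0.5 * (1 + erf(z/sqrt(2)))
erf(-0.1909) = -0.2128
CDF = 0.3936
Percentile rank = 0.3936 * 100 = 39.36

39.36


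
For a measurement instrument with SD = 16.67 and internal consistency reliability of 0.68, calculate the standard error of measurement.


SEM = SD * sqrt(1 - rxx)
SEM = 16.67 * sqrt(1 - 0.68)
SEM = 16.67 * sqrt(0.32) = 16.67 * 0.565685
SEM = 9.43

9.43


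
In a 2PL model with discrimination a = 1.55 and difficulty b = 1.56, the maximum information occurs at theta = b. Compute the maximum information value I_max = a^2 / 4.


For 2PL, max info at theta = b = 1.56
I_max = a^2 / 4 = 1.55^2 / 4
= 2.4025 / 4
I_max = 0.6006

0.6006


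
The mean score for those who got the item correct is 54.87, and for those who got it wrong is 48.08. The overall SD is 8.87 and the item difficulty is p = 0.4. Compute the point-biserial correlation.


q = 1 - p = 0.6
rpb = ((M1 - M0) / SD) * sqrt(p * q)
rpb = ((54.87 - 48.08) / 8.87) * sqrt(0.4 * 0.6)
rpb = 0.375

0.375


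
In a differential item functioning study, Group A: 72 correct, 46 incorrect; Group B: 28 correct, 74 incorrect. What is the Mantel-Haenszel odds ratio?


Odds_A = 72/46 = 1.5652
Odds_B = 28/74 = 0.3784
OR = Odds_A / Odds_B = 1.5652 / 0.3784
Exactly, OR = (72 * 74) / (46 * 28) = 5328 / 1288
OR = 4.1366

4.1366


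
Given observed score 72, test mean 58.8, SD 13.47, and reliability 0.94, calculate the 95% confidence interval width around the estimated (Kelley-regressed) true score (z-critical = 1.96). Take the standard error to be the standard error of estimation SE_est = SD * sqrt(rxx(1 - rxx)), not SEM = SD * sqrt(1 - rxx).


True score estimate = 0.94*72 + 0.06*58.8 = 71.208
SE_est = SD * sqrt(rxx * (1 - rxx)) = 13.47 * sqrt(0.94 * 0.06) = 13.47 * sqrt(0.0564) = 3.198948
CI = T_est +/- z * SE_est, so width = 2 * z * SE_est = 2 * 1.96 * 3.198948
Width = 12.5399

12.5399


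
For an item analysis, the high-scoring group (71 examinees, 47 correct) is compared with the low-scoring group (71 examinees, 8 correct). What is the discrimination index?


p_upper = 47/71 = 0.662
p_lower = 8/71 = 0.1127
D = 0.662 - 0.1127 = 0.5493

0.5493


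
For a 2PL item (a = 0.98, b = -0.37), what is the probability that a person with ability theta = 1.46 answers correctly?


a*(theta - b) = 0.98 * (1.46 - -0.37) = 1.7934
exp(-1.7934) = 0.1664
P = 1 / (1 + 0.1664)
P = 0.8573

0.8573


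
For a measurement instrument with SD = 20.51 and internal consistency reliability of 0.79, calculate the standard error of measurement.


SEM = SD * sqrt(1 - rxx)
SEM = 20.51 * sqrt(1 - 0.79)
SEM = 20.51 * sqrt(0.21) = 20.51 * 0.458258
SEM = 9.3989

9.3989


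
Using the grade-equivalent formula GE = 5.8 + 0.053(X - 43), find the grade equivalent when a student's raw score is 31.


raw - median = 31 - 43 = -12
slope * diff = 0.053 * -12 = -0.636
GE = 5.8 + -0.636
GE = 5.164

5.164


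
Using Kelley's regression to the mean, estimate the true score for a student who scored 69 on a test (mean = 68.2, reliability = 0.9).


T_est = rxx * X + (1 - rxx) * mean
T_est = 0.9 * 69 + 0.1 * 68.2
T_est = 62.1 + 6.82
T_est = 68.92

68.92


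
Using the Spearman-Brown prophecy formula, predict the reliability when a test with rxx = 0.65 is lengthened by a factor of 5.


r_new = (n * rxx) / (1 + (n-1) * rxx)
r_new = (5 * 0.65) / (1 + 4 * 0.65)
r_new = 3.25 / 3.6
r_new = 0.9028

0.9028


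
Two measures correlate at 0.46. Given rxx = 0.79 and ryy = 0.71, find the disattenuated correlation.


r_corrected = rxy / sqrt(rxx * ryy)
= 0.46 / sqrt(0.79 * 0.71)
= 0.46 / sqrt(0.5609)
= 0.46 / 0.748933
r_corrected = 0.6142

0.6142


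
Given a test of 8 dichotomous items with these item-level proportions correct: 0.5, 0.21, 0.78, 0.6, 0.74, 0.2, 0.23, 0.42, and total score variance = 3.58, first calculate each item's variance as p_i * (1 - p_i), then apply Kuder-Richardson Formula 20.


For each item, compute p_i * q_i:
  Item 1: 0.5 * 0.5 = 0.25
  Item 2: 0.21 * 0.79 = 0.1659
  Item 3: 0.78 * 0.22 = 0.1716
  Item 4: 0.6 * 0.4 = 0.24
  Item 5: 0.74 * 0.26 = 0.1924
  Item 6: 0.2 * 0.8 = 0.16
  Item 7: 0.23 * 0.77 = 0.1771
  Item 8: 0.42 * 0.58 = 0.2436
Sum(p_i * q_i) = 0.25 + 0.1659 + 0.1716 + 0.24 + 0.1924 + 0.16 + 0.1771 + 0.2436 = 1.6006
KR-20 = (k/(k-1)) * (1 - Sum(p_i*q_i) / Var_total)
= (8/7) * (1 - 1.6006/3.58)
= 1.1429 * 0.5529
KR-20 = 0.6319

0.6319


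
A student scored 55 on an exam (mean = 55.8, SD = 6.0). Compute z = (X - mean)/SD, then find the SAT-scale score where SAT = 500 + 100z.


z = (X - mean) / SD = (55 - 55.8) / 6.0
z = -0.8 / 6.0
z = -0.1333
SAT-scale = SAT = 500 + 100z
Carry z at full precision (z = -0.8 / 6.0) into the conversion:
SAT-scale = 500 + 100 * (-0.8 / 6.0) = 500 + -80 / 6.0
SAT-scale = 500 + -13.3333
SAT-scale = 486.6667

486.6667


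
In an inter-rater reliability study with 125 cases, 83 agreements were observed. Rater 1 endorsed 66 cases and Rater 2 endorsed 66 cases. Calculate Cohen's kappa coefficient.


P_o = 83/125 = 0.664
P_e = (66*66 + 59*59) / 15625 = 0.501568
kappa = (P_o - P_e) / (1 - P_e)
kappa = (0.664 - 0.501568) / (1 - 0.501568)
kappa = 0.3259

0.3259


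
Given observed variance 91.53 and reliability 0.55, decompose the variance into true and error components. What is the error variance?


var_true = rxx * var_obs = 0.55 * 91.53 = 50.3415
var_error = var_obs - var_true
var_error = 91.53 - 50.3415
var_error = 41.1885

41.1885


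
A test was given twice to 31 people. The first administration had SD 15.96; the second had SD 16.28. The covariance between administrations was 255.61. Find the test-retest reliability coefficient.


r = cov(X,Y) / (SD_X * SD_Y)
r = 255.61 / (15.96 * 16.28)
r = 255.61 / 259.8288
r = 0.9838

0.9838


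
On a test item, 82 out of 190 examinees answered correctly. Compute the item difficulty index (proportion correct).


Item difficulty p = number correct / total examinees
p = 82 / 190
p = 0.4316

0.4316
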